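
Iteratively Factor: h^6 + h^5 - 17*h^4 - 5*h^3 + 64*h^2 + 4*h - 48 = (h + 2)*(h^5 - h^4 - 15*h^3 + 25*h^2 + 14*h - 24) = (h - 2)*(h + 2)*(h^4 + h^3 - 13*h^2 - h + 12) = (h - 2)*(h + 2)*(h + 4)*(h^3 - 3*h^2 - h + 3) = (h - 2)*(h + 1)*(h + 2)*(h + 4)*(h^2 - 4*h + 3) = (h - 3)*(h - 2)*(h + 1)*(h + 2)*(h + 4)*(h - 1)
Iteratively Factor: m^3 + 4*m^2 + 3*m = (m)*(m^2 + 4*m + 3) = m*(m + 1)*(m + 3)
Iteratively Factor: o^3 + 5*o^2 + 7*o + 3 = (o + 1)*(o^2 + 4*o + 3) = (o + 1)^2*(o + 3)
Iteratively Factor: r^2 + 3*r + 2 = (r + 1)*(r + 2)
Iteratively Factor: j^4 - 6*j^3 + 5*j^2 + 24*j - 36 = (j - 3)*(j^3 - 3*j^2 - 4*j + 12) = (j - 3)^2*(j^2 - 4) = (j - 3)^2*(j - 2)*(j + 2)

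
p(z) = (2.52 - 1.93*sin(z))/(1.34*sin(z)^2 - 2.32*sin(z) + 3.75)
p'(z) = (2.52 - 1.93*sin(z))*(-2.68*sin(z)*cos(z) + 2.32*cos(z))/(1.34*sin(z)^2 - 2.32*sin(z) + 3.75)^2 - 1.93*cos(z)/(1.34*sin(z)^2 - 2.32*sin(z) + 3.75)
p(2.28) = 0.38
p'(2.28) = 0.43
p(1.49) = 0.22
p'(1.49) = -0.06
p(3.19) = 0.68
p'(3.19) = 0.07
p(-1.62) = 0.60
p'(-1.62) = -0.01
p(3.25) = 0.68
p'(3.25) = 0.04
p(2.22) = 0.36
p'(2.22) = 0.41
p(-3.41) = 0.62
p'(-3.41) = 0.28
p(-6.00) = 0.62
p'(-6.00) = -0.29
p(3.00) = 0.65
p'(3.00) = 0.19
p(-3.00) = 0.68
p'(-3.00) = 0.02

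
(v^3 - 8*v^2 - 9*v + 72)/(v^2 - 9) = v - 8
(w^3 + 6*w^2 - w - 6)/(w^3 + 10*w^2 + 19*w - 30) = (w + 1)/(w + 5)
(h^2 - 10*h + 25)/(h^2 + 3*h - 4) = (h^2 - 10*h + 25)/(h^2 + 3*h - 4)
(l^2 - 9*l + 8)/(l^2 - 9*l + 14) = (l^2 - 9*l + 8)/(l^2 - 9*l + 14)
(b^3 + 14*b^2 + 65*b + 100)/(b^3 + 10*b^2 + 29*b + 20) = (b + 5)/(b + 1)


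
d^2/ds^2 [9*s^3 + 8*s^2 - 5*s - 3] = 54*s + 16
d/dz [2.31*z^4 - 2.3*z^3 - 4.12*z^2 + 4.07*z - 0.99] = 9.24*z^3 - 6.9*z^2 - 8.24*z + 4.07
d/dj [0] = 0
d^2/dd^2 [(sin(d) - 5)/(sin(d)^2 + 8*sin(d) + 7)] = (-9*(1 - cos(2*d))^2/4 + 371*sin(d)/4 - 29*sin(3*d)/4 - 143*cos(2*d)/2 + cos(4*d) - 1223/2)/((sin(d) + 1)^2*(sin(d) + 7)^3)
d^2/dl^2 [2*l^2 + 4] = 4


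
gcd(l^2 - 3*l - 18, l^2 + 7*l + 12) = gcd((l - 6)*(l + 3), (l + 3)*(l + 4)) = l + 3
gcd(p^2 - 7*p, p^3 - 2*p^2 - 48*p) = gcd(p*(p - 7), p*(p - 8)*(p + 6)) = p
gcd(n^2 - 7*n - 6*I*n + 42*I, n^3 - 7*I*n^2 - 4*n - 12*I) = n - 6*I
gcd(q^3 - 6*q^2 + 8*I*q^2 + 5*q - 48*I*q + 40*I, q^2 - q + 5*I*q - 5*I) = q - 1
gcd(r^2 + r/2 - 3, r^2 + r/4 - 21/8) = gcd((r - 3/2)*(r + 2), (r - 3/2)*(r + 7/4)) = r - 3/2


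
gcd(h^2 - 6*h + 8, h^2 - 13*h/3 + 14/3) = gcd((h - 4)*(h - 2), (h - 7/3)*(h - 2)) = h - 2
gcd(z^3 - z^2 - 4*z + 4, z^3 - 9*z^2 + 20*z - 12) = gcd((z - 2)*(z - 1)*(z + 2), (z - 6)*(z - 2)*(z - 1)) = z^2 - 3*z + 2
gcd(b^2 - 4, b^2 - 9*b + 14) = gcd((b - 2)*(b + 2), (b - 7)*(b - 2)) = b - 2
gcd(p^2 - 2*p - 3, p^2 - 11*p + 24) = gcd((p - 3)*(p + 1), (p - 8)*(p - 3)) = p - 3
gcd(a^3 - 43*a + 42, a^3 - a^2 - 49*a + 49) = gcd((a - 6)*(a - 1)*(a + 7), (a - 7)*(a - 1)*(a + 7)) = a^2 + 6*a - 7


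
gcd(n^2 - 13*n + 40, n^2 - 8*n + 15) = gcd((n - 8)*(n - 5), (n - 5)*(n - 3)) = n - 5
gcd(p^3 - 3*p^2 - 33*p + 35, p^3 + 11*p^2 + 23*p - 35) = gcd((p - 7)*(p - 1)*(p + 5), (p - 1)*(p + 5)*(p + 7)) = p^2 + 4*p - 5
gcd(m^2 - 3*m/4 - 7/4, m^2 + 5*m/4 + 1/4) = m + 1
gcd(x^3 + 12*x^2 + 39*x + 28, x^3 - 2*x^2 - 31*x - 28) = x^2 + 5*x + 4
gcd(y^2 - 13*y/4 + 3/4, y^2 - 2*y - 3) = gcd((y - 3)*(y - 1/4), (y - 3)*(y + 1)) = y - 3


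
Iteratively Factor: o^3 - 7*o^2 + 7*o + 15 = (o - 5)*(o^2 - 2*o - 3) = (o - 5)*(o + 1)*(o - 3)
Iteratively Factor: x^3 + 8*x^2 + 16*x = (x + 4)*(x^2 + 4*x) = (x + 4)^2*(x)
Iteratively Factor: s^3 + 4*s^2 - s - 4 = (s + 4)*(s^2 - 1) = (s - 1)*(s + 4)*(s + 1)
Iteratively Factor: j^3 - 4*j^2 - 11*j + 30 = (j - 2)*(j^2 - 2*j - 15) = (j - 2)*(j + 3)*(j - 5)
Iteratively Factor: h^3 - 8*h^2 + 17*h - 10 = (h - 5)*(h^2 - 3*h + 2) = (h - 5)*(h - 2)*(h - 1)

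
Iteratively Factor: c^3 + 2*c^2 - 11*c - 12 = (c - 3)*(c^2 + 5*c + 4) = (c - 3)*(c + 4)*(c + 1)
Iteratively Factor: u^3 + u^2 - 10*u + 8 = (u + 4)*(u^2 - 3*u + 2) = (u - 2)*(u + 4)*(u - 1)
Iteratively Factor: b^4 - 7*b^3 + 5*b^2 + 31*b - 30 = (b - 1)*(b^3 - 6*b^2 - b + 30) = (b - 1)*(b + 2)*(b^2 - 8*b + 15) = (b - 3)*(b - 1)*(b + 2)*(b - 5)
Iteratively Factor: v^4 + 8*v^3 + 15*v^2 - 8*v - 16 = (v + 4)*(v^3 + 4*v^2 - v - 4) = (v - 1)*(v + 4)*(v^2 + 5*v + 4) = (v - 1)*(v + 1)*(v + 4)*(v + 4)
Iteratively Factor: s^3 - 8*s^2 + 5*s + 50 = (s - 5)*(s^2 - 3*s - 10) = (s - 5)*(s + 2)*(s - 5)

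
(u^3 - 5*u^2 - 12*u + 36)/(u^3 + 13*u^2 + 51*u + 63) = (u^2 - 8*u + 12)/(u^2 + 10*u + 21)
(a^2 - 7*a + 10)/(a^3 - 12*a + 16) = (a - 5)/(a^2 + 2*a - 8)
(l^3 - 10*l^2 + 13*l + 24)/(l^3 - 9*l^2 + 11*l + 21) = (l - 8)/(l - 7)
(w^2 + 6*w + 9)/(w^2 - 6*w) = (w^2 + 6*w + 9)/(w*(w - 6))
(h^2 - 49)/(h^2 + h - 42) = (h - 7)/(h - 6)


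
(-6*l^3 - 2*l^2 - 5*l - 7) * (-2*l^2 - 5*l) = 12*l^5 + 34*l^4 + 20*l^3 + 39*l^2 + 35*l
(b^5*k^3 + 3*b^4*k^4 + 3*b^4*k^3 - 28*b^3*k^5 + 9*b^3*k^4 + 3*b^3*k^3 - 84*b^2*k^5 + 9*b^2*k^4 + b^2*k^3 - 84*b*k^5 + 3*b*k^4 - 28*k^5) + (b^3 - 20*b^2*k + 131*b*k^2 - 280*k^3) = b^5*k^3 + 3*b^4*k^4 + 3*b^4*k^3 - 28*b^3*k^5 + 9*b^3*k^4 + 3*b^3*k^3 + b^3 - 84*b^2*k^5 + 9*b^2*k^4 + b^2*k^3 - 20*b^2*k - 84*b*k^5 + 3*b*k^4 + 131*b*k^2 - 28*k^5 - 280*k^3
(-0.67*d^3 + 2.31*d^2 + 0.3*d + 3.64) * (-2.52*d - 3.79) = 1.6884*d^4 - 3.2819*d^3 - 9.5109*d^2 - 10.3098*d - 13.7956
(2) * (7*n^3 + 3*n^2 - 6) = 14*n^3 + 6*n^2 - 12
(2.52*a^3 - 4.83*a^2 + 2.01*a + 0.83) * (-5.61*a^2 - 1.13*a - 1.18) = -14.1372*a^5 + 24.2487*a^4 - 8.7918*a^3 - 1.2282*a^2 - 3.3097*a - 0.9794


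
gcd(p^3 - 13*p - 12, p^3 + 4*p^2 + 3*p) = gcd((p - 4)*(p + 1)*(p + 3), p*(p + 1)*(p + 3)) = p^2 + 4*p + 3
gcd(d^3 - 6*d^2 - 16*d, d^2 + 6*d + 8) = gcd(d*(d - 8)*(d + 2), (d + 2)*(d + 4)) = d + 2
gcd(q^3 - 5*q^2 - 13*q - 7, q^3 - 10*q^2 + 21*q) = q - 7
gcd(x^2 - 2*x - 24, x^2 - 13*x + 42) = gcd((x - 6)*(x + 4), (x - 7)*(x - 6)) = x - 6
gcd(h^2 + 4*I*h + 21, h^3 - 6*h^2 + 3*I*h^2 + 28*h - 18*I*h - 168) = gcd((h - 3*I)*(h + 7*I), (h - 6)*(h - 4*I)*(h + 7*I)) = h + 7*I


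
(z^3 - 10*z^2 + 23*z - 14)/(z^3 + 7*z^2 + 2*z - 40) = (z^2 - 8*z + 7)/(z^2 + 9*z + 20)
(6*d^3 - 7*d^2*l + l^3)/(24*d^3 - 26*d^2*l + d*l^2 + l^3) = (6*d^2 - d*l - l^2)/(24*d^2 - 2*d*l - l^2)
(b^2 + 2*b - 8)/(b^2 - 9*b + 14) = (b + 4)/(b - 7)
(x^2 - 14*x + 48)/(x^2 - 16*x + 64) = (x - 6)/(x - 8)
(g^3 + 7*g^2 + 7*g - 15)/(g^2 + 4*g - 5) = g + 3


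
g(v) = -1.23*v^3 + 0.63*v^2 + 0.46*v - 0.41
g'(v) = -3.69*v^2 + 1.26*v + 0.46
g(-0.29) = -0.46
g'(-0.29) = -0.22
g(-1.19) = 2.01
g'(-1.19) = -6.26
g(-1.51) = 4.57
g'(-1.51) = -9.86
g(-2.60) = 24.27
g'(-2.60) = -27.76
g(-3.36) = 51.81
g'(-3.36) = -45.43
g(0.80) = -0.27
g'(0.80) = -0.89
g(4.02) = -68.29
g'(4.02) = -54.11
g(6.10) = -253.35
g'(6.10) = -129.16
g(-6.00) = 285.19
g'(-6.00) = -139.94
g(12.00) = -2029.61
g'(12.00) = -515.78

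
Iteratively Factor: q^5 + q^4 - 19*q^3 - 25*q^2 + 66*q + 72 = (q + 3)*(q^4 - 2*q^3 - 13*q^2 + 14*q + 24) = (q + 1)*(q + 3)*(q^3 - 3*q^2 - 10*q + 24) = (q - 4)*(q + 1)*(q + 3)*(q^2 + q - 6) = (q - 4)*(q + 1)*(q + 3)^2*(q - 2)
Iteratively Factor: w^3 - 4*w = (w + 2)*(w^2 - 2*w) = w*(w + 2)*(w - 2)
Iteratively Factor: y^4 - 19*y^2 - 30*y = (y - 5)*(y^3 + 5*y^2 + 6*y) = (y - 5)*(y + 2)*(y^2 + 3*y) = (y - 5)*(y + 2)*(y + 3)*(y)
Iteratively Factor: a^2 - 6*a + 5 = (a - 5)*(a - 1)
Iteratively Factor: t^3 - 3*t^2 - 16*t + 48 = (t - 4)*(t^2 + t - 12) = (t - 4)*(t - 3)*(t + 4)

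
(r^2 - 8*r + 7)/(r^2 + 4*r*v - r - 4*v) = (r - 7)/(r + 4*v)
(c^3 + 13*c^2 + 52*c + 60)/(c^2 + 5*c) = c + 8 + 12/c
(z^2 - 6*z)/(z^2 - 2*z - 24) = z/(z + 4)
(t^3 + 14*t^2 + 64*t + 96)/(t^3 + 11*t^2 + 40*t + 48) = (t + 6)/(t + 3)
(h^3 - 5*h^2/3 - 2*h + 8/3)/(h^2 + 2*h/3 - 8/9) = 3*(h^2 - 3*h + 2)/(3*h - 2)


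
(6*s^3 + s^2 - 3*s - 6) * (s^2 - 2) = 6*s^5 + s^4 - 15*s^3 - 8*s^2 + 6*s + 12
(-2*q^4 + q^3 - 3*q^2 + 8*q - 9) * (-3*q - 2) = 6*q^5 + q^4 + 7*q^3 - 18*q^2 + 11*q + 18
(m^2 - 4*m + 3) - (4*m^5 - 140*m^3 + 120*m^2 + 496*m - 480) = -4*m^5 + 140*m^3 - 119*m^2 - 500*m + 483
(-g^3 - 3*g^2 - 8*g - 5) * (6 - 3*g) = 3*g^4 + 3*g^3 + 6*g^2 - 33*g - 30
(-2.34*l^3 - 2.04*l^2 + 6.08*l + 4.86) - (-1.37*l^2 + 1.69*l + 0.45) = -2.34*l^3 - 0.67*l^2 + 4.39*l + 4.41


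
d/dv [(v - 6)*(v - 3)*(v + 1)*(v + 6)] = 4*v^3 - 6*v^2 - 78*v + 72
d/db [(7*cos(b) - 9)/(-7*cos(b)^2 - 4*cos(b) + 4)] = (-49*cos(b)^2 + 126*cos(b) + 8)*sin(b)/(-7*sin(b)^2 + 4*cos(b) + 3)^2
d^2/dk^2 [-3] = 0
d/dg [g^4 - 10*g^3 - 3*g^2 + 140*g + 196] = 4*g^3 - 30*g^2 - 6*g + 140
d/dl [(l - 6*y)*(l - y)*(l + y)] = 3*l^2 - 12*l*y - y^2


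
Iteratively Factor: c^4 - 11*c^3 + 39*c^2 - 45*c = (c - 3)*(c^3 - 8*c^2 + 15*c) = c*(c - 3)*(c^2 - 8*c + 15) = c*(c - 5)*(c - 3)*(c - 3)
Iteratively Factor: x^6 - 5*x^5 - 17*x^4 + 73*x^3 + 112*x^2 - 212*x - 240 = (x - 2)*(x^5 - 3*x^4 - 23*x^3 + 27*x^2 + 166*x + 120) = (x - 2)*(x + 2)*(x^4 - 5*x^3 - 13*x^2 + 53*x + 60) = (x - 4)*(x - 2)*(x + 2)*(x^3 - x^2 - 17*x - 15) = (x - 5)*(x - 4)*(x - 2)*(x + 2)*(x^2 + 4*x + 3) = (x - 5)*(x - 4)*(x - 2)*(x + 1)*(x + 2)*(x + 3)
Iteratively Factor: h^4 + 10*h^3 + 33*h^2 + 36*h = (h + 4)*(h^3 + 6*h^2 + 9*h) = h*(h + 4)*(h^2 + 6*h + 9) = h*(h + 3)*(h + 4)*(h + 3)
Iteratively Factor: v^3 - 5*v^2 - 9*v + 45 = (v - 3)*(v^2 - 2*v - 15) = (v - 5)*(v - 3)*(v + 3)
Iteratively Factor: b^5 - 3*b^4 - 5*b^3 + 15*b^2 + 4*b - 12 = (b + 1)*(b^4 - 4*b^3 - b^2 + 16*b - 12) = (b - 2)*(b + 1)*(b^3 - 2*b^2 - 5*b + 6) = (b - 3)*(b - 2)*(b + 1)*(b^2 + b - 2) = (b - 3)*(b - 2)*(b + 1)*(b + 2)*(b - 1)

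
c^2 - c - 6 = (c - 3)*(c + 2)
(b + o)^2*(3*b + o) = 3*b^3 + 7*b^2*o + 5*b*o^2 + o^3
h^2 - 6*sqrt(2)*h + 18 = (h - 3*sqrt(2))^2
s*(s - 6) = s^2 - 6*s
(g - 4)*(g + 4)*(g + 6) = g^3 + 6*g^2 - 16*g - 96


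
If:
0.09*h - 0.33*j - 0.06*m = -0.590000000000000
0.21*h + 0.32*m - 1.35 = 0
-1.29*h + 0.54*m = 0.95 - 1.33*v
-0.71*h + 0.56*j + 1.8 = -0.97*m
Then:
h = 5.74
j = 3.27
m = 0.45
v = 6.09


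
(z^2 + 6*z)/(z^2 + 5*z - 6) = z/(z - 1)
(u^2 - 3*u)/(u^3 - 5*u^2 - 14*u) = (3 - u)/(-u^2 + 5*u + 14)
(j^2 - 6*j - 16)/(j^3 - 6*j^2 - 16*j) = 1/j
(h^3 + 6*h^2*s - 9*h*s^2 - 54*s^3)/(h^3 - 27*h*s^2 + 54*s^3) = (-h - 3*s)/(-h + 3*s)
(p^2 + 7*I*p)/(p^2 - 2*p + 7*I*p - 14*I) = p/(p - 2)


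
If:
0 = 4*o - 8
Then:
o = 2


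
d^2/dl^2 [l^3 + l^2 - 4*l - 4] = 6*l + 2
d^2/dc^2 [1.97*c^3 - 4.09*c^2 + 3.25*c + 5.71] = 11.82*c - 8.18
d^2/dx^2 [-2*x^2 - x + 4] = -4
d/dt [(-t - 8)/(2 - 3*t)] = -26/(3*t - 2)^2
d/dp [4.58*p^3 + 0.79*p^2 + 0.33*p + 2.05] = 13.74*p^2 + 1.58*p + 0.33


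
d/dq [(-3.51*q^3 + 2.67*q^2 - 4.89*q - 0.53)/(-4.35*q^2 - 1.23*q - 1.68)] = (15.2685*q^4 + 8.6346*q^3 - 6.86519999999999*q^2 - 13.5822*q + 7.5633)/(18.9225*q^4 + 10.701*q^3 + 16.1289*q^2 + 4.1328*q + 2.8224)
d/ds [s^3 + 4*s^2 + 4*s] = 3*s^2 + 8*s + 4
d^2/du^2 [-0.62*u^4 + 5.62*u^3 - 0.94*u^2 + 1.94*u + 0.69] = -7.44*u^2 + 33.72*u - 1.88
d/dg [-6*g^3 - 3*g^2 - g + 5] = -18*g^2 - 6*g - 1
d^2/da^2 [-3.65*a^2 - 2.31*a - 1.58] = -7.30000000000000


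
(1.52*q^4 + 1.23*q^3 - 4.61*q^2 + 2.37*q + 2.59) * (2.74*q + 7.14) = 4.1648*q^5 + 14.223*q^4 - 3.8492*q^3 - 26.4216*q^2 + 24.0184*q + 18.4926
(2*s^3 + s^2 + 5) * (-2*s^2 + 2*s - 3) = -4*s^5 + 2*s^4 - 4*s^3 - 13*s^2 + 10*s - 15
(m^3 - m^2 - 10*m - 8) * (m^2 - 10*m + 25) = m^5 - 11*m^4 + 25*m^3 + 67*m^2 - 170*m - 200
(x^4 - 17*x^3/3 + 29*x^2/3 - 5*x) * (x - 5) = x^5 - 32*x^4/3 + 38*x^3 - 160*x^2/3 + 25*x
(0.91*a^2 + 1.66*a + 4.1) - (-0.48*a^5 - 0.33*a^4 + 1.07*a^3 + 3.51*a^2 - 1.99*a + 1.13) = 0.48*a^5 + 0.33*a^4 - 1.07*a^3 - 2.6*a^2 + 3.65*a + 2.97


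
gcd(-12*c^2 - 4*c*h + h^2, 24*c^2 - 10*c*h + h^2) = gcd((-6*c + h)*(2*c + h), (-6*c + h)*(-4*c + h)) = 6*c - h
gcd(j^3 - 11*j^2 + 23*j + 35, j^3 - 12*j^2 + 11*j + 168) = j - 7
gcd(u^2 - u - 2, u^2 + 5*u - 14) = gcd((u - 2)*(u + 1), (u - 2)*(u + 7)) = u - 2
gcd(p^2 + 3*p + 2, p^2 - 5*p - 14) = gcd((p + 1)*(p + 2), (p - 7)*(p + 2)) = p + 2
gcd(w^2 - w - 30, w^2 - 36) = w - 6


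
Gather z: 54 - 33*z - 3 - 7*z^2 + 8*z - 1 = -7*z^2 - 25*z + 50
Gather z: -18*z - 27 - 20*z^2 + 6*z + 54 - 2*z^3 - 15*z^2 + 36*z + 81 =-2*z^3 - 35*z^2 + 24*z + 108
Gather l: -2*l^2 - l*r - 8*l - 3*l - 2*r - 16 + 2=-2*l^2 + l*(-r - 11) - 2*r - 14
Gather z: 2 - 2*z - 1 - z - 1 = -3*z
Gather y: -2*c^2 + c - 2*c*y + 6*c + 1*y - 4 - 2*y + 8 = -2*c^2 + 7*c + y*(-2*c - 1) + 4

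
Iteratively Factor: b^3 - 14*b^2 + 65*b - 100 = (b - 5)*(b^2 - 9*b + 20) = (b - 5)*(b - 4)*(b - 5)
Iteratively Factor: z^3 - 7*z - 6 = (z - 3)*(z^2 + 3*z + 2) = (z - 3)*(z + 2)*(z + 1)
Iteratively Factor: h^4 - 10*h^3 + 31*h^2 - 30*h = (h - 2)*(h^3 - 8*h^2 + 15*h) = (h - 5)*(h - 2)*(h^2 - 3*h) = (h - 5)*(h - 3)*(h - 2)*(h)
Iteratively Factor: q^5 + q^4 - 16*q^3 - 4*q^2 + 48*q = (q + 4)*(q^4 - 3*q^3 - 4*q^2 + 12*q) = (q - 2)*(q + 4)*(q^3 - q^2 - 6*q) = (q - 3)*(q - 2)*(q + 4)*(q^2 + 2*q) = q*(q - 3)*(q - 2)*(q + 4)*(q + 2)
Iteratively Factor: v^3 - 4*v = (v - 2)*(v^2 + 2*v) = v*(v - 2)*(v + 2)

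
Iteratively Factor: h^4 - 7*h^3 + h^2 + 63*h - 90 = (h - 2)*(h^3 - 5*h^2 - 9*h + 45) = (h - 2)*(h + 3)*(h^2 - 8*h + 15) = (h - 3)*(h - 2)*(h + 3)*(h - 5)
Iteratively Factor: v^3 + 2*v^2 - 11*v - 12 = (v + 1)*(v^2 + v - 12) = (v + 1)*(v + 4)*(v - 3)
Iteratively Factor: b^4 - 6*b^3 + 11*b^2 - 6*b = (b - 2)*(b^3 - 4*b^2 + 3*b) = b*(b - 2)*(b^2 - 4*b + 3) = b*(b - 2)*(b - 1)*(b - 3)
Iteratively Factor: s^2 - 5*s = (s)*(s - 5)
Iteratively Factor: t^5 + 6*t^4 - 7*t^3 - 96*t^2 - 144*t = (t + 3)*(t^4 + 3*t^3 - 16*t^2 - 48*t) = (t + 3)^2*(t^3 - 16*t) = (t - 4)*(t + 3)^2*(t^2 + 4*t) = (t - 4)*(t + 3)^2*(t + 4)*(t)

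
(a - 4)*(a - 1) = a^2 - 5*a + 4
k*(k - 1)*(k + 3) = k^3 + 2*k^2 - 3*k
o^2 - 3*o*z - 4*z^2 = (o - 4*z)*(o + z)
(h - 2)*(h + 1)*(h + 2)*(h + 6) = h^4 + 7*h^3 + 2*h^2 - 28*h - 24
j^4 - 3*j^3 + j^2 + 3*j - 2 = (j - 2)*(j - 1)^2*(j + 1)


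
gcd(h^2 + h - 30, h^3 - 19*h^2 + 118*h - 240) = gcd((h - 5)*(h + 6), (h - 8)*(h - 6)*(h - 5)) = h - 5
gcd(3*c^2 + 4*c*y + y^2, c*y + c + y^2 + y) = c + y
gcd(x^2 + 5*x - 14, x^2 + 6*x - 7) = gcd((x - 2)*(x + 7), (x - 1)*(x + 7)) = x + 7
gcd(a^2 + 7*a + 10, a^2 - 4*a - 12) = a + 2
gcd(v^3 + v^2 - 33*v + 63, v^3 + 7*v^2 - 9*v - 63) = v^2 + 4*v - 21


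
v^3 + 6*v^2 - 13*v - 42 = (v - 3)*(v + 2)*(v + 7)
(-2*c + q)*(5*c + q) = -10*c^2 + 3*c*q + q^2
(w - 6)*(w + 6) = w^2 - 36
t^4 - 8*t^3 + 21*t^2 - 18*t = t*(t - 3)^2*(t - 2)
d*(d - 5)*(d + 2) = d^3 - 3*d^2 - 10*d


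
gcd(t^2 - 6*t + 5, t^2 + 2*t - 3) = t - 1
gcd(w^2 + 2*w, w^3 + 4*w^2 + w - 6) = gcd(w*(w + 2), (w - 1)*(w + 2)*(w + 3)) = w + 2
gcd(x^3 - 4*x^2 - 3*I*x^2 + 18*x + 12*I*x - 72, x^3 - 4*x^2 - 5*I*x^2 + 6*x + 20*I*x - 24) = x^2 + x*(-4 - 6*I) + 24*I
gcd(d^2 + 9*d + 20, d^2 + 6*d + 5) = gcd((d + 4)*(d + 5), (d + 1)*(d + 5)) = d + 5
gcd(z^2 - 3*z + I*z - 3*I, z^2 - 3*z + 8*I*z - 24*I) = z - 3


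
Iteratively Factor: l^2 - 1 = (l + 1)*(l - 1)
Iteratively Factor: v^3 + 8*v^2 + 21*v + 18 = (v + 2)*(v^2 + 6*v + 9) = (v + 2)*(v + 3)*(v + 3)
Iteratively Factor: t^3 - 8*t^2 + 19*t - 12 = (t - 4)*(t^2 - 4*t + 3) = (t - 4)*(t - 3)*(t - 1)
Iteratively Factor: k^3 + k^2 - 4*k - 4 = (k + 2)*(k^2 - k - 2) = (k - 2)*(k + 2)*(k + 1)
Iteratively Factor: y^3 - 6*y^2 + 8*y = (y)*(y^2 - 6*y + 8) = y*(y - 4)*(y - 2)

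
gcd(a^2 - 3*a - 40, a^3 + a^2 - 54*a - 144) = a - 8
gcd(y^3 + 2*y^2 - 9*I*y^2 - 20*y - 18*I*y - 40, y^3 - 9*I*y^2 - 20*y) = y^2 - 9*I*y - 20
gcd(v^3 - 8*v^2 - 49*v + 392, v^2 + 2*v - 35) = v + 7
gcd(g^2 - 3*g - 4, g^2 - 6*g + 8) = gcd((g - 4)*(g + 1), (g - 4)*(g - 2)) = g - 4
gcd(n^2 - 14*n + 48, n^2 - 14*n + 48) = n^2 - 14*n + 48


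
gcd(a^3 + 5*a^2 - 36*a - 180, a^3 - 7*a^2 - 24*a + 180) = a^2 - a - 30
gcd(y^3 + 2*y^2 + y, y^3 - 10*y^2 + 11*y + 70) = 1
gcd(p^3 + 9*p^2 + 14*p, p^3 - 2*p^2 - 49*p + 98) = p + 7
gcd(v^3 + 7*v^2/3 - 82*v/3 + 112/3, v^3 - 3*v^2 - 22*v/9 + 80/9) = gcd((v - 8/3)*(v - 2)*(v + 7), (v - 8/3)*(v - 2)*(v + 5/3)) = v^2 - 14*v/3 + 16/3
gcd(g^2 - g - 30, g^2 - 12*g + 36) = g - 6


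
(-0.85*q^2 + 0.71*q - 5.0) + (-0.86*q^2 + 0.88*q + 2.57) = -1.71*q^2 + 1.59*q - 2.43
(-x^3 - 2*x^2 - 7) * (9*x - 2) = -9*x^4 - 16*x^3 + 4*x^2 - 63*x + 14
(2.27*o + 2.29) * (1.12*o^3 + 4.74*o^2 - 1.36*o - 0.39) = 2.5424*o^4 + 13.3246*o^3 + 7.7674*o^2 - 3.9997*o - 0.8931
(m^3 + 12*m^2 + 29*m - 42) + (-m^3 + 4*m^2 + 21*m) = 16*m^2 + 50*m - 42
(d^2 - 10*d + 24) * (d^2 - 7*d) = d^4 - 17*d^3 + 94*d^2 - 168*d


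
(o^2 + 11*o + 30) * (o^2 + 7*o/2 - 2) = o^4 + 29*o^3/2 + 133*o^2/2 + 83*o - 60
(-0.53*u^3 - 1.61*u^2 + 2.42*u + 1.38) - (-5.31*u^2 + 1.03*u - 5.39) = -0.53*u^3 + 3.7*u^2 + 1.39*u + 6.77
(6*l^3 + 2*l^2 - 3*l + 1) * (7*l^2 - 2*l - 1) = 42*l^5 + 2*l^4 - 31*l^3 + 11*l^2 + l - 1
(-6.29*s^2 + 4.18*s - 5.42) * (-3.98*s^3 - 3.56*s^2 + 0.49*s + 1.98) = 25.0342*s^5 + 5.756*s^4 + 3.6087*s^3 + 8.8892*s^2 + 5.6206*s - 10.7316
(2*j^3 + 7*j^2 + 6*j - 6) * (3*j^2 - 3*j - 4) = 6*j^5 + 15*j^4 - 11*j^3 - 64*j^2 - 6*j + 24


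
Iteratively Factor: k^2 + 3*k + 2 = (k + 1)*(k + 2)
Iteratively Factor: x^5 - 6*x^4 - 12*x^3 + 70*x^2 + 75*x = (x + 1)*(x^4 - 7*x^3 - 5*x^2 + 75*x) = (x - 5)*(x + 1)*(x^3 - 2*x^2 - 15*x) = x*(x - 5)*(x + 1)*(x^2 - 2*x - 15) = x*(x - 5)*(x + 1)*(x + 3)*(x - 5)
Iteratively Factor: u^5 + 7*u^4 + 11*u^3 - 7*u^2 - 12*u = (u + 1)*(u^4 + 6*u^3 + 5*u^2 - 12*u) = (u + 1)*(u + 4)*(u^3 + 2*u^2 - 3*u) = u*(u + 1)*(u + 4)*(u^2 + 2*u - 3) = u*(u + 1)*(u + 3)*(u + 4)*(u - 1)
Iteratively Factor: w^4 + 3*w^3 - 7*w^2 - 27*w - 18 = (w - 3)*(w^3 + 6*w^2 + 11*w + 6) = (w - 3)*(w + 3)*(w^2 + 3*w + 2) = (w - 3)*(w + 1)*(w + 3)*(w + 2)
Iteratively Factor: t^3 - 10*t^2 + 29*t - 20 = (t - 5)*(t^2 - 5*t + 4) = (t - 5)*(t - 1)*(t - 4)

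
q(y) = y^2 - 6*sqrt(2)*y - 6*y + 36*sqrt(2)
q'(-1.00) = -16.49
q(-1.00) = 66.40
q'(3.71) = -7.07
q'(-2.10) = -18.69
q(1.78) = 28.30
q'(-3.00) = -20.49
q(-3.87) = 121.95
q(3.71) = 10.94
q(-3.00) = 103.37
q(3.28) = 14.16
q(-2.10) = 85.74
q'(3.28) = -7.93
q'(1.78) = -10.93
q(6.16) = -0.37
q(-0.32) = 55.65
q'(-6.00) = -26.49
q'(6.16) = -2.17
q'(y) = 2*y - 6*sqrt(2) - 6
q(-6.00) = 173.82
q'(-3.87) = -22.23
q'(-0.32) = -15.13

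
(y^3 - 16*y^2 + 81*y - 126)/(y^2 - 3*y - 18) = (y^2 - 10*y + 21)/(y + 3)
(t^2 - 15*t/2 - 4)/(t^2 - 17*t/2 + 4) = (2*t + 1)/(2*t - 1)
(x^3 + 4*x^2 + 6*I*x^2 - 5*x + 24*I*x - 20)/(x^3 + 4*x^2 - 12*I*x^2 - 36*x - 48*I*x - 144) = (x^2 + 6*I*x - 5)/(x^2 - 12*I*x - 36)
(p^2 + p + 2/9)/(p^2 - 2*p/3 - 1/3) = (p + 2/3)/(p - 1)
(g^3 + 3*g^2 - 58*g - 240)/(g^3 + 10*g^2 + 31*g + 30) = (g^2 - 2*g - 48)/(g^2 + 5*g + 6)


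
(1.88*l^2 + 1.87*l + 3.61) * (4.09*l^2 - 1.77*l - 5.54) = 7.6892*l^4 + 4.3207*l^3 + 1.0398*l^2 - 16.7495*l - 19.9994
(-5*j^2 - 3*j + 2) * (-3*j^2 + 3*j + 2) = 15*j^4 - 6*j^3 - 25*j^2 + 4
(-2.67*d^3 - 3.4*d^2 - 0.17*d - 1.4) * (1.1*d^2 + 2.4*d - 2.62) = -2.937*d^5 - 10.148*d^4 - 1.3516*d^3 + 6.96*d^2 - 2.9146*d + 3.668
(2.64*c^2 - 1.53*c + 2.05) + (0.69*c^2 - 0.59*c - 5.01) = 3.33*c^2 - 2.12*c - 2.96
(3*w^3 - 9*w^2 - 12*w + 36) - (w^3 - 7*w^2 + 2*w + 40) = 2*w^3 - 2*w^2 - 14*w - 4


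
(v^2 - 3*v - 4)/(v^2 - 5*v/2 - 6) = 2*(v + 1)/(2*v + 3)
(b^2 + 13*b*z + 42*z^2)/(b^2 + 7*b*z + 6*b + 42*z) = (b + 6*z)/(b + 6)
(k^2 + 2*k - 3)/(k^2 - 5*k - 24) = (k - 1)/(k - 8)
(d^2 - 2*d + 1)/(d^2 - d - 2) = (-d^2 + 2*d - 1)/(-d^2 + d + 2)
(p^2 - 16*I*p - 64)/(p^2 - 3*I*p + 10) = (p^2 - 16*I*p - 64)/(p^2 - 3*I*p + 10)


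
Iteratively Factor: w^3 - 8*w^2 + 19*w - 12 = (w - 4)*(w^2 - 4*w + 3) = (w - 4)*(w - 3)*(w - 1)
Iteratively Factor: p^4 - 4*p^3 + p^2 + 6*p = (p - 3)*(p^3 - p^2 - 2*p) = p*(p - 3)*(p^2 - p - 2) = p*(p - 3)*(p - 2)*(p + 1)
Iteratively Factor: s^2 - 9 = (s + 3)*(s - 3)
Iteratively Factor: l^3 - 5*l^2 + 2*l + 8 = (l - 4)*(l^2 - l - 2) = (l - 4)*(l + 1)*(l - 2)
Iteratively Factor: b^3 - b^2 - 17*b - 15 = (b + 1)*(b^2 - 2*b - 15) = (b + 1)*(b + 3)*(b - 5)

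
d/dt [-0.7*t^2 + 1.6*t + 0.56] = 1.6 - 1.4*t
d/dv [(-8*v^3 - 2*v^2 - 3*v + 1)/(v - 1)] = 2*(-8*v^3 + 11*v^2 + 2*v + 1)/(v^2 - 2*v + 1)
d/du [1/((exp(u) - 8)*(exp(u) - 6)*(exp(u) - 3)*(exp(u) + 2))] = (-4*exp(3*u) + 45*exp(2*u) - 112*exp(u) - 36)*exp(u)/(exp(8*u) - 30*exp(7*u) + 337*exp(6*u) - 1608*exp(5*u) + 1480*exp(4*u) + 12672*exp(3*u) - 30960*exp(2*u) - 20736*exp(u) + 82944)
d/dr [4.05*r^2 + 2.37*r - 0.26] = 8.1*r + 2.37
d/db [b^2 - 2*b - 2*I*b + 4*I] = 2*b - 2 - 2*I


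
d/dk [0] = 0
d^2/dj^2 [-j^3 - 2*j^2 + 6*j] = -6*j - 4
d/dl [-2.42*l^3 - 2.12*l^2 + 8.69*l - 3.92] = -7.26*l^2 - 4.24*l + 8.69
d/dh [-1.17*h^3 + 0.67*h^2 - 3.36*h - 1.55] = -3.51*h^2 + 1.34*h - 3.36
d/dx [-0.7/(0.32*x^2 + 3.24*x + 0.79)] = (0.448*x + 2.268)/(0.32*x^2 + 3.24*x + 0.79)^2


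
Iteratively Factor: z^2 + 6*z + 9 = (z + 3)*(z + 3)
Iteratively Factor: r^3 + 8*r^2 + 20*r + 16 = (r + 2)*(r^2 + 6*r + 8) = (r + 2)*(r + 4)*(r + 2)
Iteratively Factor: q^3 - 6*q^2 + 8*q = (q - 4)*(q^2 - 2*q) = (q - 4)*(q - 2)*(q)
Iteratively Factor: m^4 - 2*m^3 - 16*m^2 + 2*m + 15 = (m + 3)*(m^3 - 5*m^2 - m + 5) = (m - 1)*(m + 3)*(m^2 - 4*m - 5) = (m - 1)*(m + 1)*(m + 3)*(m - 5)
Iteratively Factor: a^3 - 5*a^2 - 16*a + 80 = (a + 4)*(a^2 - 9*a + 20) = (a - 4)*(a + 4)*(a - 5)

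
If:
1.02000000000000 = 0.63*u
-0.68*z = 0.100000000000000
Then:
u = 1.62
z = -0.15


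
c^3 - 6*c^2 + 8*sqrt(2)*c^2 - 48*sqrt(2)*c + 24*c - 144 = (c - 6)*(c + 2*sqrt(2))*(c + 6*sqrt(2))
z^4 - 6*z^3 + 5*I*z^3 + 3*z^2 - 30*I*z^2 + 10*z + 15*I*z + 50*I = (z - 5)*(z - 2)*(z + 1)*(z + 5*I)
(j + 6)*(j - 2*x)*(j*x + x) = j^3*x - 2*j^2*x^2 + 7*j^2*x - 14*j*x^2 + 6*j*x - 12*x^2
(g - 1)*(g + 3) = g^2 + 2*g - 3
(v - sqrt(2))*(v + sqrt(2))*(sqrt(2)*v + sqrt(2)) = sqrt(2)*v^3 + sqrt(2)*v^2 - 2*sqrt(2)*v - 2*sqrt(2)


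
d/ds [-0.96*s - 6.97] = -0.960000000000000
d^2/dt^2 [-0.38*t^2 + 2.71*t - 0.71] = -0.760000000000000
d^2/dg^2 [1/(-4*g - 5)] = -32/(4*g + 5)^3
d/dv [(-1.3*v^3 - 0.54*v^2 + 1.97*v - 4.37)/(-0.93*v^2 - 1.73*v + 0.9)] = (1.209*v^4 + 4.498*v^3 - 0.7437*v^2 - 9.1002*v - 5.7871)/(0.8649*v^4 + 3.2178*v^3 + 1.3189*v^2 - 3.114*v + 0.81)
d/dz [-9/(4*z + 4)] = 9/(4*(z + 1)^2)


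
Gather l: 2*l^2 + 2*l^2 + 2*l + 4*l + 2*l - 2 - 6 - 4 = 4*l^2 + 8*l - 12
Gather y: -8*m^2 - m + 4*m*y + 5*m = -8*m^2 + 4*m*y + 4*m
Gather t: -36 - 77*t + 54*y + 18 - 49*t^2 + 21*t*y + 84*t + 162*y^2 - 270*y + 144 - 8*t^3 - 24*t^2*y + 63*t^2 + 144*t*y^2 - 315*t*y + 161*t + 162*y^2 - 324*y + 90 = -8*t^3 + t^2*(14 - 24*y) + t*(144*y^2 - 294*y + 168) + 324*y^2 - 540*y + 216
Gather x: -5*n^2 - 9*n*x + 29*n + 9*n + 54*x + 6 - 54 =-5*n^2 + 38*n + x*(54 - 9*n) - 48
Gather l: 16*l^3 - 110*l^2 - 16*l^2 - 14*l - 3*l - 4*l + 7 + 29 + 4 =16*l^3 - 126*l^2 - 21*l + 40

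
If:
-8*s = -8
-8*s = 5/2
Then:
No Solution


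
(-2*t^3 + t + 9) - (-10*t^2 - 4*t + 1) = -2*t^3 + 10*t^2 + 5*t + 8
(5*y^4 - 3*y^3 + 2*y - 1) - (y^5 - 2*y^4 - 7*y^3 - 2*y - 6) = -y^5 + 7*y^4 + 4*y^3 + 4*y + 5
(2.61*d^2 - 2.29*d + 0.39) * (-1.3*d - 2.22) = -3.393*d^3 - 2.8172*d^2 + 4.5768*d - 0.8658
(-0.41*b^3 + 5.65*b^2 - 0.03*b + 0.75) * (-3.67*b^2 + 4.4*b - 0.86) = 1.5047*b^5 - 22.5395*b^4 + 25.3227*b^3 - 7.7435*b^2 + 3.3258*b - 0.645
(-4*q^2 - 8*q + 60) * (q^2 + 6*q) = -4*q^4 - 32*q^3 + 12*q^2 + 360*q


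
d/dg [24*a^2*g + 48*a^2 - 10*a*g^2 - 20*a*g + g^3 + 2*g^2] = 24*a^2 - 20*a*g - 20*a + 3*g^2 + 4*g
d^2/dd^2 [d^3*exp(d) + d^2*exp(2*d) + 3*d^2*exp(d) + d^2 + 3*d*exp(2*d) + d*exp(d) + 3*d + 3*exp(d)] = d^3*exp(d) + 4*d^2*exp(2*d) + 9*d^2*exp(d) + 20*d*exp(2*d) + 19*d*exp(d) + 14*exp(2*d) + 11*exp(d) + 2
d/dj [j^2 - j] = 2*j - 1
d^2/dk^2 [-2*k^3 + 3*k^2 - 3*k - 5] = 6 - 12*k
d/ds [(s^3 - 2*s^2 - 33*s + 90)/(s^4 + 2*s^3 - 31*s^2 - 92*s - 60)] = (-s^6 + 4*s^5 + 72*s^4 - 412*s^3 - 1559*s^2 + 5820*s + 10260)/(s^8 + 4*s^7 - 58*s^6 - 308*s^5 + 473*s^4 + 5464*s^3 + 12184*s^2 + 11040*s + 3600)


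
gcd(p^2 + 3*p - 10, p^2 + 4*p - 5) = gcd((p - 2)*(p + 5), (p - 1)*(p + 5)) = p + 5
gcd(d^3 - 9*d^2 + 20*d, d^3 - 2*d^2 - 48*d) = d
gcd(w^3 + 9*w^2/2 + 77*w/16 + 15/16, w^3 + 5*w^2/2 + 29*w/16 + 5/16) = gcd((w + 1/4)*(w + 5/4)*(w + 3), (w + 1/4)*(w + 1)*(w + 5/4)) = w^2 + 3*w/2 + 5/16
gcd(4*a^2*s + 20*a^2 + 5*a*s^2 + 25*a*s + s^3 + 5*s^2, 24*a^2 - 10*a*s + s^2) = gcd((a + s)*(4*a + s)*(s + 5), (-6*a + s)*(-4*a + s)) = 1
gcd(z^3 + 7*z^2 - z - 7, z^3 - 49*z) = z + 7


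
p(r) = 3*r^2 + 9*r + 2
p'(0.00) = 9.00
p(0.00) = 2.00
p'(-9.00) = -45.00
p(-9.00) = 164.00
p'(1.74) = 19.44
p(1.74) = 26.74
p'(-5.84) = -26.04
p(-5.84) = 51.76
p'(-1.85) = -2.10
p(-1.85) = -4.38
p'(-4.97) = -20.82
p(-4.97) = 31.37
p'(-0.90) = 3.60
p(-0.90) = -3.67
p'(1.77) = 19.62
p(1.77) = 27.33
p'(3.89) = 32.34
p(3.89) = 82.41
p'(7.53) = 54.18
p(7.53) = 239.87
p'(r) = 6*r + 9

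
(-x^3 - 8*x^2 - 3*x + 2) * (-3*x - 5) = 3*x^4 + 29*x^3 + 49*x^2 + 9*x - 10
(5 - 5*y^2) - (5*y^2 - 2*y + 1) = -10*y^2 + 2*y + 4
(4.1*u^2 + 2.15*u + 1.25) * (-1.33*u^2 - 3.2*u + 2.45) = -5.453*u^4 - 15.9795*u^3 + 1.5025*u^2 + 1.2675*u + 3.0625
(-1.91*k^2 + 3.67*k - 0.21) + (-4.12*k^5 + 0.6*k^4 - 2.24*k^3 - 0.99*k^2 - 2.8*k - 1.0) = -4.12*k^5 + 0.6*k^4 - 2.24*k^3 - 2.9*k^2 + 0.87*k - 1.21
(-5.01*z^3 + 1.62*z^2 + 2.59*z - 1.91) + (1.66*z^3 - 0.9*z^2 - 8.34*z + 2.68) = -3.35*z^3 + 0.72*z^2 - 5.75*z + 0.77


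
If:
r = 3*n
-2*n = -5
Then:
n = 5/2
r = 15/2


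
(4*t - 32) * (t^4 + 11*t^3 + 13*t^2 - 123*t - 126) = 4*t^5 + 12*t^4 - 300*t^3 - 908*t^2 + 3432*t + 4032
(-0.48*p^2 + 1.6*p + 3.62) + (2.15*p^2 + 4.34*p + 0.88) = 1.67*p^2 + 5.94*p + 4.5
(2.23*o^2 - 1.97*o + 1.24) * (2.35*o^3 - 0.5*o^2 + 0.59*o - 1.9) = 5.2405*o^5 - 5.7445*o^4 + 5.2147*o^3 - 6.0193*o^2 + 4.4746*o - 2.356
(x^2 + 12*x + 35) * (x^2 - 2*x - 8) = x^4 + 10*x^3 + 3*x^2 - 166*x - 280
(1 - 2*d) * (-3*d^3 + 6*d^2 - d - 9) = 6*d^4 - 15*d^3 + 8*d^2 + 17*d - 9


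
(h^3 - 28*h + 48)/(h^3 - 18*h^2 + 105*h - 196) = (h^2 + 4*h - 12)/(h^2 - 14*h + 49)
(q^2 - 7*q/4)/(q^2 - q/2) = (4*q - 7)/(2*(2*q - 1))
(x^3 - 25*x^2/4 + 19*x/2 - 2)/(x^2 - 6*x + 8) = x - 1/4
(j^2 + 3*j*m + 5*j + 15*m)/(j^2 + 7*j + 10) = (j + 3*m)/(j + 2)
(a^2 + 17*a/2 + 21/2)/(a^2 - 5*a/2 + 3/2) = (2*a^2 + 17*a + 21)/(2*a^2 - 5*a + 3)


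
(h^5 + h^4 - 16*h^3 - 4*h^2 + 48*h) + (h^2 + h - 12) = h^5 + h^4 - 16*h^3 - 3*h^2 + 49*h - 12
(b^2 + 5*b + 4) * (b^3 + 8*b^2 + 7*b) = b^5 + 13*b^4 + 51*b^3 + 67*b^2 + 28*b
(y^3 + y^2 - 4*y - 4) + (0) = y^3 + y^2 - 4*y - 4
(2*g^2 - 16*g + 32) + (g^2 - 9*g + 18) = 3*g^2 - 25*g + 50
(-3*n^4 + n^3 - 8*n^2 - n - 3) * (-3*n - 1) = 9*n^5 + 23*n^3 + 11*n^2 + 10*n + 3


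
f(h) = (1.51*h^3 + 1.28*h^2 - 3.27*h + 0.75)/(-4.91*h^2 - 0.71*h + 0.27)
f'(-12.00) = -0.31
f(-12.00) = 3.42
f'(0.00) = -4.81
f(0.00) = 2.78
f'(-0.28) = -545.91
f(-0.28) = 20.66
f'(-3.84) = -0.36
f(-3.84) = 0.77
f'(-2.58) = -0.45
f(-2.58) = 0.27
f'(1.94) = -0.43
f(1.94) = -0.52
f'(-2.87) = -0.42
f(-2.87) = 0.39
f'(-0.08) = -12.55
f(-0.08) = 3.45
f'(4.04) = -0.34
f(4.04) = -1.31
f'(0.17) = 9995.49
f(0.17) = 32.23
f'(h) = (9.82*h + 0.71)*(1.51*h^3 + 1.28*h^2 - 3.27*h + 0.75)/(-4.91*h^2 - 0.71*h + 0.27)^2 + (4.53*h^2 + 2.56*h - 3.27)/(-4.91*h^2 - 0.71*h + 0.27)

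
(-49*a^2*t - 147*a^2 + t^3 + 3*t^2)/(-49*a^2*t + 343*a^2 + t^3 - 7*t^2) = (t + 3)/(t - 7)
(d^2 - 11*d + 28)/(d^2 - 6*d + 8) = (d - 7)/(d - 2)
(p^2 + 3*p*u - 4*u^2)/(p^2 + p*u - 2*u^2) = (p + 4*u)/(p + 2*u)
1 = 1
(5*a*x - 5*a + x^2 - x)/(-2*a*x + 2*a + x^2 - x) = (5*a + x)/(-2*a + x)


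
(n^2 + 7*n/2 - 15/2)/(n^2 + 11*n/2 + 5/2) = (2*n - 3)/(2*n + 1)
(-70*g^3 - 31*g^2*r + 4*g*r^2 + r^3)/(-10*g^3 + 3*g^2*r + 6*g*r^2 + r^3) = (-35*g^2 + 2*g*r + r^2)/(-5*g^2 + 4*g*r + r^2)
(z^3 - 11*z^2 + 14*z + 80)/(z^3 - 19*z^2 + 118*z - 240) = (z + 2)/(z - 6)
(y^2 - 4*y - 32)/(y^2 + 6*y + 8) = (y - 8)/(y + 2)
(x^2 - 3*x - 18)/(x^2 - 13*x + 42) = (x + 3)/(x - 7)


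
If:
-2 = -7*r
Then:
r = 2/7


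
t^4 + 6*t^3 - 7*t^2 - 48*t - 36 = (t - 3)*(t + 1)*(t + 2)*(t + 6)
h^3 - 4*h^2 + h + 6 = (h - 3)*(h - 2)*(h + 1)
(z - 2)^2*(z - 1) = z^3 - 5*z^2 + 8*z - 4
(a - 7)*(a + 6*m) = a^2 + 6*a*m - 7*a - 42*m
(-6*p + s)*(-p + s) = 6*p^2 - 7*p*s + s^2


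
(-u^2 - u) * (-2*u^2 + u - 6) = 2*u^4 + u^3 + 5*u^2 + 6*u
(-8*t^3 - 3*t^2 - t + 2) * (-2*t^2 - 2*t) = 16*t^5 + 22*t^4 + 8*t^3 - 2*t^2 - 4*t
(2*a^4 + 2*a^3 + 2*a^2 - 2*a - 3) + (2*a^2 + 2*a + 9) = 2*a^4 + 2*a^3 + 4*a^2 + 6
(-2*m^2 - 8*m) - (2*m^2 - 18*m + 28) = -4*m^2 + 10*m - 28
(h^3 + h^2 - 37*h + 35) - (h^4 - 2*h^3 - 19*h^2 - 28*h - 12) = -h^4 + 3*h^3 + 20*h^2 - 9*h + 47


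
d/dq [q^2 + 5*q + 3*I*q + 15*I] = 2*q + 5 + 3*I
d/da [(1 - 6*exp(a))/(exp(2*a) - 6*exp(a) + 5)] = 2*(3*exp(2*a) - exp(a) - 12)*exp(a)/(exp(4*a) - 12*exp(3*a) + 46*exp(2*a) - 60*exp(a) + 25)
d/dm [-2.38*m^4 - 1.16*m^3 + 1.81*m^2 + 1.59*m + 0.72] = -9.52*m^3 - 3.48*m^2 + 3.62*m + 1.59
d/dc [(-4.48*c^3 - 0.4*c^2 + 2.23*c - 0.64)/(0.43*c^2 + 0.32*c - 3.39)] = (-1.9264*c^4 - 2.8672*c^3 + 44.4747*c^2 + 3.2624*c - 7.3549)/(0.1849*c^4 + 0.2752*c^3 - 2.813*c^2 - 2.1696*c + 11.4921)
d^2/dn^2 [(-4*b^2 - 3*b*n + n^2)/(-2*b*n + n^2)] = 2*b*(16*b^3 - 24*b^2*n + 12*b*n^2 + n^3)/(n^3*(8*b^3 - 12*b^2*n + 6*b*n^2 - n^3))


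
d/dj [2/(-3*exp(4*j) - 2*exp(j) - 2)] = (24*exp(3*j) + 4)*exp(j)/(3*exp(4*j) + 2*exp(j) + 2)^2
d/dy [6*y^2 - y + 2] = 12*y - 1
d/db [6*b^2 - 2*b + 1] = 12*b - 2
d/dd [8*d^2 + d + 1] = 16*d + 1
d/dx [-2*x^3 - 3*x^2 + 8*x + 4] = -6*x^2 - 6*x + 8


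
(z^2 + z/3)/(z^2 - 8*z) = (z + 1/3)/(z - 8)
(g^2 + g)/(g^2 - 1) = g/(g - 1)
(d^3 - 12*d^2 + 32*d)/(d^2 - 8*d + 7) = d*(d^2 - 12*d + 32)/(d^2 - 8*d + 7)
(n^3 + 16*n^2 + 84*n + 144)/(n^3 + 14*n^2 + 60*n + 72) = (n + 4)/(n + 2)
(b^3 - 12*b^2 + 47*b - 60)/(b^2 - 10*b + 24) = (b^2 - 8*b + 15)/(b - 6)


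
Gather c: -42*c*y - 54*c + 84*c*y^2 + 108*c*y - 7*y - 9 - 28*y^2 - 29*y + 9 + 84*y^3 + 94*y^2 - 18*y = c*(84*y^2 + 66*y - 54) + 84*y^3 + 66*y^2 - 54*y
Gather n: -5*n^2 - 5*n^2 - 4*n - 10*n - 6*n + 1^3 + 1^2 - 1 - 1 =-10*n^2 - 20*n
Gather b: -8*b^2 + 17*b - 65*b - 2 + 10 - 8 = -8*b^2 - 48*b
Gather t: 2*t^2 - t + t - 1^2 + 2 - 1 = 2*t^2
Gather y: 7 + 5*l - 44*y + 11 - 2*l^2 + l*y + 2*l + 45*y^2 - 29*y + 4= -2*l^2 + 7*l + 45*y^2 + y*(l - 73) + 22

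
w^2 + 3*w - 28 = (w - 4)*(w + 7)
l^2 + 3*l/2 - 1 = (l - 1/2)*(l + 2)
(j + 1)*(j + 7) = j^2 + 8*j + 7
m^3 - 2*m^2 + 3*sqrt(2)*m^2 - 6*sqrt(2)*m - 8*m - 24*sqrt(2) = (m - 4)*(m + 2)*(m + 3*sqrt(2))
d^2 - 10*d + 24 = (d - 6)*(d - 4)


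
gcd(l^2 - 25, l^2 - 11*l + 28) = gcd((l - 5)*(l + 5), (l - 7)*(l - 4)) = 1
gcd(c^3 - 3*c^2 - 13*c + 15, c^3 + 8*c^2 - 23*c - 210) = c - 5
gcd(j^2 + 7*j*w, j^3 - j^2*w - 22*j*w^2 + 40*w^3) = 1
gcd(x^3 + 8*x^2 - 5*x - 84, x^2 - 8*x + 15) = x - 3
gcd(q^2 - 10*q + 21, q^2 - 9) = q - 3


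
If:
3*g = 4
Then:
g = 4/3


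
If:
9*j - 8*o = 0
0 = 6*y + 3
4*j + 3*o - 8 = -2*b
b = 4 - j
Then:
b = 4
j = 0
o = 0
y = -1/2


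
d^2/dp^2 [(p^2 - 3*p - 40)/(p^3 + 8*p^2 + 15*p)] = 2*(p^3 - 24*p^2 - 72*p - 72)/(p^3*(p^3 + 9*p^2 + 27*p + 27))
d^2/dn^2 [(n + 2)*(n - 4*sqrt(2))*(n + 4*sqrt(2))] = 6*n + 4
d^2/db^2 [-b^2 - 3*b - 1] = -2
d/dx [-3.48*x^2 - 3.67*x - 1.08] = -6.96*x - 3.67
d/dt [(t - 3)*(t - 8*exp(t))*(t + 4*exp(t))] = -4*t^2*exp(t) + 3*t^2 - 64*t*exp(2*t) + 4*t*exp(t) - 6*t + 160*exp(2*t) + 12*exp(t)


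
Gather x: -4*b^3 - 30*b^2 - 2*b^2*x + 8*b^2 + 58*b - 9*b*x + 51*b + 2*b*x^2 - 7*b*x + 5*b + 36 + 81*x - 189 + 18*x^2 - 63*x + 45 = -4*b^3 - 22*b^2 + 114*b + x^2*(2*b + 18) + x*(-2*b^2 - 16*b + 18) - 108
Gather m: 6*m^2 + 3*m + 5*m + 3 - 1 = 6*m^2 + 8*m + 2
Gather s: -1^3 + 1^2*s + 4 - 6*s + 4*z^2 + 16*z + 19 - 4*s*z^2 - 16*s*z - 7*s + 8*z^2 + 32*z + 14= s*(-4*z^2 - 16*z - 12) + 12*z^2 + 48*z + 36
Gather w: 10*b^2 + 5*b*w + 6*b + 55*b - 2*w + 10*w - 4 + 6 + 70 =10*b^2 + 61*b + w*(5*b + 8) + 72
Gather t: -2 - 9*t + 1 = -9*t - 1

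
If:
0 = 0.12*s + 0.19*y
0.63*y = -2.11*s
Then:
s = 0.00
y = 0.00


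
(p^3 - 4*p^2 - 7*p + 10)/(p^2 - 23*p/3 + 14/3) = 3*(p^3 - 4*p^2 - 7*p + 10)/(3*p^2 - 23*p + 14)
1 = 1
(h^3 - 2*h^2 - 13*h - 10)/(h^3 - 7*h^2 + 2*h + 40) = (h + 1)/(h - 4)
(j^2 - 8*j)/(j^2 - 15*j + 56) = j/(j - 7)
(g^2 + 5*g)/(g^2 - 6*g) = (g + 5)/(g - 6)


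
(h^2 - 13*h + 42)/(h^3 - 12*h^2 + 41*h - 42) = (h - 6)/(h^2 - 5*h + 6)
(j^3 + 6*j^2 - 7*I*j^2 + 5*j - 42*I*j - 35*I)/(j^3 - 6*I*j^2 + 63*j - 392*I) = (j^2 + 6*j + 5)/(j^2 + I*j + 56)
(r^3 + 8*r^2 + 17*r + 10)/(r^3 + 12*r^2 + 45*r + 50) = (r + 1)/(r + 5)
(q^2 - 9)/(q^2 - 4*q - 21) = (q - 3)/(q - 7)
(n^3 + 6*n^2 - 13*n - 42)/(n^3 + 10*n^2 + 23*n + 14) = (n - 3)/(n + 1)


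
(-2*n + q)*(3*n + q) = -6*n^2 + n*q + q^2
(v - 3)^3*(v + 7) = v^4 - 2*v^3 - 36*v^2 + 162*v - 189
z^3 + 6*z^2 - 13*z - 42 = (z - 3)*(z + 2)*(z + 7)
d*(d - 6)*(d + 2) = d^3 - 4*d^2 - 12*d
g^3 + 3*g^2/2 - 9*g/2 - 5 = (g - 2)*(g + 1)*(g + 5/2)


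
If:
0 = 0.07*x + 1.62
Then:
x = -23.14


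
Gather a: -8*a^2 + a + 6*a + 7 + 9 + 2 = -8*a^2 + 7*a + 18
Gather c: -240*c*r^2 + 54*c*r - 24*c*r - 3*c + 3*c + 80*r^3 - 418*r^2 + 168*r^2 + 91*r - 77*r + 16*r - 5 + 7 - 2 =c*(-240*r^2 + 30*r) + 80*r^3 - 250*r^2 + 30*r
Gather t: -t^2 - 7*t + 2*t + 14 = -t^2 - 5*t + 14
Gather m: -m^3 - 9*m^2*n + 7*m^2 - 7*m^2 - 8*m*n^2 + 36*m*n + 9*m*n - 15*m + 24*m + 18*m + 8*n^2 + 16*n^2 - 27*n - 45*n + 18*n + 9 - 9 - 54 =-m^3 - 9*m^2*n + m*(-8*n^2 + 45*n + 27) + 24*n^2 - 54*n - 54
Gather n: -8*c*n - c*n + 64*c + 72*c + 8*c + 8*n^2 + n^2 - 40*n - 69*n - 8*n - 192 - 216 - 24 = 144*c + 9*n^2 + n*(-9*c - 117) - 432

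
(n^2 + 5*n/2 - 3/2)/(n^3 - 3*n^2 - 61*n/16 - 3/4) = 8*(-2*n^2 - 5*n + 3)/(-16*n^3 + 48*n^2 + 61*n + 12)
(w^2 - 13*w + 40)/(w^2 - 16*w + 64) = (w - 5)/(w - 8)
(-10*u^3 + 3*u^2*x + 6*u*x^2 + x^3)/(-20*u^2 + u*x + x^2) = (-2*u^2 + u*x + x^2)/(-4*u + x)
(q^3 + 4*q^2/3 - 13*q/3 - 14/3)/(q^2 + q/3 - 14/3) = q + 1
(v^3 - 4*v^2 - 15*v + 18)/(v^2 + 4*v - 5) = (v^2 - 3*v - 18)/(v + 5)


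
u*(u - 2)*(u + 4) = u^3 + 2*u^2 - 8*u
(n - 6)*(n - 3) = n^2 - 9*n + 18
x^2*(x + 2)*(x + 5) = x^4 + 7*x^3 + 10*x^2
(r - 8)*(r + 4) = r^2 - 4*r - 32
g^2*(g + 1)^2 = g^4 + 2*g^3 + g^2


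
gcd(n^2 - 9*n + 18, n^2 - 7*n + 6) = n - 6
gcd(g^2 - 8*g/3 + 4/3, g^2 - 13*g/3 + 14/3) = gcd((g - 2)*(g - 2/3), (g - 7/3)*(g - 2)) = g - 2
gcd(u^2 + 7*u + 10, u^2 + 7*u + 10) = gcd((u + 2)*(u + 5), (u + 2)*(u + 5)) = u^2 + 7*u + 10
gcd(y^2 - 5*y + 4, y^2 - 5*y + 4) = y^2 - 5*y + 4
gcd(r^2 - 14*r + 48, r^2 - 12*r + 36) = r - 6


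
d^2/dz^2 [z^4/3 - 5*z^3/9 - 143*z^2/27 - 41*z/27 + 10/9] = 4*z^2 - 10*z/3 - 286/27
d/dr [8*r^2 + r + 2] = 16*r + 1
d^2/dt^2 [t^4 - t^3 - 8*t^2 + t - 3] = 12*t^2 - 6*t - 16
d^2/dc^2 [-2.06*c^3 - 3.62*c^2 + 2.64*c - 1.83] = -12.36*c - 7.24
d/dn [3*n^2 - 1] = 6*n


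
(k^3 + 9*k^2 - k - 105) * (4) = 4*k^3 + 36*k^2 - 4*k - 420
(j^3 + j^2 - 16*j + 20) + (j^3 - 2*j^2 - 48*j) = 2*j^3 - j^2 - 64*j + 20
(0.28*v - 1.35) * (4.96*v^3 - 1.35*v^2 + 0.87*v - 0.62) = 1.3888*v^4 - 7.074*v^3 + 2.0661*v^2 - 1.3481*v + 0.837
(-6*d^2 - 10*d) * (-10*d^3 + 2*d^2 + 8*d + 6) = 60*d^5 + 88*d^4 - 68*d^3 - 116*d^2 - 60*d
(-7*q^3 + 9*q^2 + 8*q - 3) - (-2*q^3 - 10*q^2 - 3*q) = -5*q^3 + 19*q^2 + 11*q - 3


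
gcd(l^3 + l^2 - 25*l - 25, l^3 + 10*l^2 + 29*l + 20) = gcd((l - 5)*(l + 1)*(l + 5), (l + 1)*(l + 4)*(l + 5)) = l^2 + 6*l + 5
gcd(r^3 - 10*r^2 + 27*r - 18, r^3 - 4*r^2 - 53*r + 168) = r - 3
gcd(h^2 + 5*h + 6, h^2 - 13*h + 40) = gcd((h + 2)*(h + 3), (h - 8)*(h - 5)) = 1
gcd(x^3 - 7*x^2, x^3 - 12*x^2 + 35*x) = x^2 - 7*x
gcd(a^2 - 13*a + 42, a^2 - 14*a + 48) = a - 6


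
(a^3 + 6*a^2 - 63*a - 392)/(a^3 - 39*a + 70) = (a^2 - a - 56)/(a^2 - 7*a + 10)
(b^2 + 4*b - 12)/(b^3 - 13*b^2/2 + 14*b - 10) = 2*(b + 6)/(2*b^2 - 9*b + 10)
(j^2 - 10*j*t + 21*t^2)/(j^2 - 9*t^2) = (j - 7*t)/(j + 3*t)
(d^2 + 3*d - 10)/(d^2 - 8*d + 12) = (d + 5)/(d - 6)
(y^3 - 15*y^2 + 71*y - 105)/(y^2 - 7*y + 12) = (y^2 - 12*y + 35)/(y - 4)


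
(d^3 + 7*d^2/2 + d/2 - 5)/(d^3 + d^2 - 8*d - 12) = (d^2 + 3*d/2 - 5/2)/(d^2 - d - 6)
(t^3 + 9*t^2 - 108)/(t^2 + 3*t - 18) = t + 6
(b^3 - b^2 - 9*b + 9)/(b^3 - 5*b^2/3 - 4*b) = 3*(b^2 + 2*b - 3)/(b*(3*b + 4))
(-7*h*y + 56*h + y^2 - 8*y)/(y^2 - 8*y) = (-7*h + y)/y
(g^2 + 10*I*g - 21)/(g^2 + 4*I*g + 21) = (g + 3*I)/(g - 3*I)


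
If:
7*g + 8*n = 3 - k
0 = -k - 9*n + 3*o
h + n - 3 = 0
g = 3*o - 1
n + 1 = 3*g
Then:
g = 1/5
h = 17/5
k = 24/5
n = -2/5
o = 2/5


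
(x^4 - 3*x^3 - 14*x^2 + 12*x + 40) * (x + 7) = x^5 + 4*x^4 - 35*x^3 - 86*x^2 + 124*x + 280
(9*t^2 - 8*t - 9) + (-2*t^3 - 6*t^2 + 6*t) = -2*t^3 + 3*t^2 - 2*t - 9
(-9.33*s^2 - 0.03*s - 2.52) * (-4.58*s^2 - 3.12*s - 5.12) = 42.7314*s^4 + 29.247*s^3 + 59.4048*s^2 + 8.016*s + 12.9024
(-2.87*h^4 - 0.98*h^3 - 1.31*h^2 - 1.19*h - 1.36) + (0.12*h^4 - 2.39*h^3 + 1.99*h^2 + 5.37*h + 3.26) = -2.75*h^4 - 3.37*h^3 + 0.68*h^2 + 4.18*h + 1.9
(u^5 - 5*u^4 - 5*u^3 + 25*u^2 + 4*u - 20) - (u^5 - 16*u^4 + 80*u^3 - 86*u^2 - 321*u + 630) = 11*u^4 - 85*u^3 + 111*u^2 + 325*u - 650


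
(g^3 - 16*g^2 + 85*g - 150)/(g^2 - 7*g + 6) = (g^2 - 10*g + 25)/(g - 1)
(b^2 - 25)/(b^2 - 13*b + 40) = (b + 5)/(b - 8)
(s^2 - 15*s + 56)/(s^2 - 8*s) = (s - 7)/s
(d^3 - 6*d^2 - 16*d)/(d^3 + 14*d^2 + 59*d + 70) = d*(d - 8)/(d^2 + 12*d + 35)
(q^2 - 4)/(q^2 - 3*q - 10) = (q - 2)/(q - 5)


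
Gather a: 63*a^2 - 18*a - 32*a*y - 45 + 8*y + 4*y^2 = 63*a^2 + a*(-32*y - 18) + 4*y^2 + 8*y - 45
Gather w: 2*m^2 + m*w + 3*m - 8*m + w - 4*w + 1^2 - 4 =2*m^2 - 5*m + w*(m - 3) - 3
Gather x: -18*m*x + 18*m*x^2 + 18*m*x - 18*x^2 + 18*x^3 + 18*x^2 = 18*m*x^2 + 18*x^3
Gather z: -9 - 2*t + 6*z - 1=-2*t + 6*z - 10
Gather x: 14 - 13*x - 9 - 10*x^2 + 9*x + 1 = -10*x^2 - 4*x + 6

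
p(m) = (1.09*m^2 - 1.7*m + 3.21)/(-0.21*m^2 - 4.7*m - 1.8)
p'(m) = (0.42*m + 4.7)*(1.09*m^2 - 1.7*m + 3.21)/(-0.21*m^2 - 4.7*m - 1.8)^2 + (2.18*m - 1.7)/(-0.21*m^2 - 4.7*m - 1.8)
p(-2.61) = 1.67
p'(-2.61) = -0.15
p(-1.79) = 1.64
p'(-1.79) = 0.15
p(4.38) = -0.63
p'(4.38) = -0.14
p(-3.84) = 1.96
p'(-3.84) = -0.31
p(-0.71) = 3.47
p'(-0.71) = 8.40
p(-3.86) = 1.97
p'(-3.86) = -0.31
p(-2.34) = 1.63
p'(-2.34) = -0.09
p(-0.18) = -3.70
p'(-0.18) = 19.97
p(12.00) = -1.58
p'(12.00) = -0.10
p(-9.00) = 4.55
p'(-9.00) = -0.73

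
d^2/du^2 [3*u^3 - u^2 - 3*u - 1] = 18*u - 2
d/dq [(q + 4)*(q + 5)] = 2*q + 9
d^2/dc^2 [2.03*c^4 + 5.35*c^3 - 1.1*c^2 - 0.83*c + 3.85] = 24.36*c^2 + 32.1*c - 2.2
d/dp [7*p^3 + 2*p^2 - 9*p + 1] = 21*p^2 + 4*p - 9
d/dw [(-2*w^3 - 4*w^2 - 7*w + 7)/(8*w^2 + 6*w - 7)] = (-16*w^4 - 24*w^3 + 74*w^2 - 56*w + 7)/(64*w^4 + 96*w^3 - 76*w^2 - 84*w + 49)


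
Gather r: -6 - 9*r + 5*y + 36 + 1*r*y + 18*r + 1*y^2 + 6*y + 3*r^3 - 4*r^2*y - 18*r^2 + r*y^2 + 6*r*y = 3*r^3 + r^2*(-4*y - 18) + r*(y^2 + 7*y + 9) + y^2 + 11*y + 30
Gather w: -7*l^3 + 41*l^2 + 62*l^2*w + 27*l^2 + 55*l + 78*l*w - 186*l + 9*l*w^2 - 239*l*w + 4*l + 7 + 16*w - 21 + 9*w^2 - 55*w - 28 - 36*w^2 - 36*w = -7*l^3 + 68*l^2 - 127*l + w^2*(9*l - 27) + w*(62*l^2 - 161*l - 75) - 42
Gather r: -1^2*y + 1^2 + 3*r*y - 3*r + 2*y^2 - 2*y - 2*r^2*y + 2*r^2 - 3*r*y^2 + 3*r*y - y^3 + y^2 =r^2*(2 - 2*y) + r*(-3*y^2 + 6*y - 3) - y^3 + 3*y^2 - 3*y + 1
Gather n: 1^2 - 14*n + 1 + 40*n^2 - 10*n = 40*n^2 - 24*n + 2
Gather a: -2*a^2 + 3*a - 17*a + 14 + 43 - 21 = -2*a^2 - 14*a + 36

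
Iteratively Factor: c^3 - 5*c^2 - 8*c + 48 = (c - 4)*(c^2 - c - 12) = (c - 4)*(c + 3)*(c - 4)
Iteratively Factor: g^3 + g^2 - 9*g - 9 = (g - 3)*(g^2 + 4*g + 3) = (g - 3)*(g + 1)*(g + 3)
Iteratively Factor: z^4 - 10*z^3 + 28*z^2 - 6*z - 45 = (z - 3)*(z^3 - 7*z^2 + 7*z + 15) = (z - 5)*(z - 3)*(z^2 - 2*z - 3) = (z - 5)*(z - 3)^2*(z + 1)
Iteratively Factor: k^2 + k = (k + 1)*(k)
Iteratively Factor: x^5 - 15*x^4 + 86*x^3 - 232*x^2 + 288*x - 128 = (x - 4)*(x^4 - 11*x^3 + 42*x^2 - 64*x + 32) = (x - 4)^2*(x^3 - 7*x^2 + 14*x - 8) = (x - 4)^2*(x - 1)*(x^2 - 6*x + 8) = (x - 4)^3*(x - 1)*(x - 2)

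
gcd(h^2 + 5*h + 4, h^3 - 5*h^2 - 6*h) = h + 1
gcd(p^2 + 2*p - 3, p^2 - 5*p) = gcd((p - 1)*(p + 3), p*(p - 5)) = 1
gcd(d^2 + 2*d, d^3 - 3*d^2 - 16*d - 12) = d + 2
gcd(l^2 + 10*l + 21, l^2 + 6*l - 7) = l + 7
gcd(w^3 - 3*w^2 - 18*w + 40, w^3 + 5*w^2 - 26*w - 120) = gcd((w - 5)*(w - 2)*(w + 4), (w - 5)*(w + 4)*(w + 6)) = w^2 - w - 20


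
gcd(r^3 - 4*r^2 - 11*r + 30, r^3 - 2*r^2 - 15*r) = r^2 - 2*r - 15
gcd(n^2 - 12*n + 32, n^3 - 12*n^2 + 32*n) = n^2 - 12*n + 32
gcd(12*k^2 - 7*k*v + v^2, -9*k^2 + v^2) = -3*k + v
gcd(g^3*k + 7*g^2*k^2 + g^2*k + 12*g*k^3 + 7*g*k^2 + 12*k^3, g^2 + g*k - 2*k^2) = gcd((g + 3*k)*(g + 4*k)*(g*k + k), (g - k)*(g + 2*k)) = 1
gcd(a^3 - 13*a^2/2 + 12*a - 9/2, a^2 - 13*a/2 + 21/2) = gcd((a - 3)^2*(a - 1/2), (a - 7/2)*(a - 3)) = a - 3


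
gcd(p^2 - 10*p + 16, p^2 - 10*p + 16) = p^2 - 10*p + 16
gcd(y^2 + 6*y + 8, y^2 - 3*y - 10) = y + 2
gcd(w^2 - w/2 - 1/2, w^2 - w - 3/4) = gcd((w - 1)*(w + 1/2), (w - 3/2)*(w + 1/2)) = w + 1/2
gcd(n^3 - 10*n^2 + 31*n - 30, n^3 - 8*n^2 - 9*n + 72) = n - 3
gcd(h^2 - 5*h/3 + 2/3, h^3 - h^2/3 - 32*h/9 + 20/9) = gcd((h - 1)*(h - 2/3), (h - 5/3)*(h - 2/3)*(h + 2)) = h - 2/3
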